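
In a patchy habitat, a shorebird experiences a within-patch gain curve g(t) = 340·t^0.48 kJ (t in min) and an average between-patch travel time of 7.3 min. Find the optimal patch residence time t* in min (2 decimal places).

Optimal t* satisfies g'(t*) = g(t*)/(T + t*).
g'(t) = 0.48·340·t^-0.52. Setting 0.48·340·t^-0.52 = 340·t^0.48/(7.3+t) gives 0.48(7.3+t) = t, so 0.52·t = 0.48×7.3.
t* = 0.48×7.3/0.52 = 6.738 min.

6.74 min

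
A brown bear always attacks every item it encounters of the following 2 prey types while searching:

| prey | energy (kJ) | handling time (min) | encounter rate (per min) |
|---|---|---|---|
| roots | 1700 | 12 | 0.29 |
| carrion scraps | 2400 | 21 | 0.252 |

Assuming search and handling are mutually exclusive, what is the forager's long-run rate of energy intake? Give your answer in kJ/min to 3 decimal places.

112.341 kJ/min

R = Σλ_iE_i / (1 + Σλ_ih_i)
Numerator: 0.29×1700 + 0.252×2400 = 1098
Denominator: 1 + 0.29×12 + 0.252×21 = 9.772
R = 1098/9.772 = 112.3 kJ/min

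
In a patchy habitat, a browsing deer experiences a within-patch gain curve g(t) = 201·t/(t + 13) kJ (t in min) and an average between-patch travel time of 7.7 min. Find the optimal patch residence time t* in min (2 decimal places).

10.00 min

Maximise g(t)/(T+t): set derivative to zero → g'(t)(T+t) = g(t).
g'(t) = 201·13/(t + 13)². Setting 201·13/(t+13)² = 201t/[(t+13)(7.7+t)] gives 13(7.7+t) = t(t+13), so t² = 13×7.7 = 100.1.
t* = √100.1 = 10 min.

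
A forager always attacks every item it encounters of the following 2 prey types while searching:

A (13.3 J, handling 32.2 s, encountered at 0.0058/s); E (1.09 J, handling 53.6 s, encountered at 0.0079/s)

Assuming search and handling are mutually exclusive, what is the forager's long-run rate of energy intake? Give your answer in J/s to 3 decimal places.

0.053 J/s

R = Σλ_iE_i / (1 + Σλ_ih_i)
Numerator: 0.0058×13.3 + 0.0079×1.09 = 0.08575
Denominator: 1 + 0.0058×32.2 + 0.0079×53.6 = 1.61
R = 0.08575/1.61 = 0.05325 J/s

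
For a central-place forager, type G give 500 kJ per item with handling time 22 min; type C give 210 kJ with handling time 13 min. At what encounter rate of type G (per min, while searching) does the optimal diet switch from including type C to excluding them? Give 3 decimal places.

At the threshold, the rate on type G alone equals the profitability of type C: λ·500/(1 + λ·22) = 210/13 = 16.15.
Rearranging, λ(500 − 16.15×22) = 16.15, so λ = 16.15/144.6 = 0.1117 per min.

0.112 per min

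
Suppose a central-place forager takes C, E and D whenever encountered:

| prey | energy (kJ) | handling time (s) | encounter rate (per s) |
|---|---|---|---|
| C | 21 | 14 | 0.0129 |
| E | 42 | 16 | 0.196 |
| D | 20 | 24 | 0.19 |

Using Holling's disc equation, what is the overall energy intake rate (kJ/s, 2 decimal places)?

1.39 kJ/s

R = Σλ_iE_i / (1 + Σλ_ih_i)
Numerator: 0.0129×21 + 0.196×42 + 0.19×20 = 12.3
Denominator: 1 + 0.0129×14 + 0.196×16 + 0.19×24 = 8.877
R = 12.3/8.877 = 1.386 kJ/s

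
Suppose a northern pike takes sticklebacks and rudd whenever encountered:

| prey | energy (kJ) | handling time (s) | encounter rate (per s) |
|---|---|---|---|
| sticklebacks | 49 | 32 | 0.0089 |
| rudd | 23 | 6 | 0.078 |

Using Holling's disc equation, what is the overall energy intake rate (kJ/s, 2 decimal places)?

1.27 kJ/s

R = (0.0089×49 + 0.078×23) / (1 + 0.0089×32 + 0.078×6) = 2.23/1.753 = 1.272 kJ/s.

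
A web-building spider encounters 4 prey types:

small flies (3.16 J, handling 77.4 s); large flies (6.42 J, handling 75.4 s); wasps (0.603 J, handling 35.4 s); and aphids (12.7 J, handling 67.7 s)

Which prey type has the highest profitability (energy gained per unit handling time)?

aphids

In descending order of E/h:
aphids: 12.7/67.7 = 0.188 J/s
large flies: 6.42/75.4 = 0.0851 J/s
small flies: 3.16/77.4 = 0.0408 J/s
wasps: 0.603/35.4 = 0.017 J/s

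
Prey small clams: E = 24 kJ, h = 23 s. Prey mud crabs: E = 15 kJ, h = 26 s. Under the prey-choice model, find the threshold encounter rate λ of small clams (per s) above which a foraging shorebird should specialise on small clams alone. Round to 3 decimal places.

0.054 per s

Drop mud crabs once their profitability E₂/h₂ falls below the rate achievable on small clams alone: E₂/h₂ = λE₁/(1 + λh₁).
Solve for λ: λE₁h₂ = E₂(1 + λh₁) → λ(E₁h₂ − E₂h₁) = E₂ → λ = E₂/(E₁h₂ − E₂h₁).
λ = 15/(24×26 − 15×23) = 15/279 = 0.05376 per s.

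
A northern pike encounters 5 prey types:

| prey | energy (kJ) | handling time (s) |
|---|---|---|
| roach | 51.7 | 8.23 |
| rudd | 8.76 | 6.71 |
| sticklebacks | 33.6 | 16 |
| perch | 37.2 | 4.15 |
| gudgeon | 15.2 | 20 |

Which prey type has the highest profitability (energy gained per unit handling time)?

perch

In descending order of E/h:
perch: 37.2/4.15 = 8.96 kJ/s
roach: 51.7/8.23 = 6.28 kJ/s
sticklebacks: 33.6/16 = 2.1 kJ/s
rudd: 8.76/6.71 = 1.31 kJ/s
gudgeon: 15.2/20 = 0.76 kJ/s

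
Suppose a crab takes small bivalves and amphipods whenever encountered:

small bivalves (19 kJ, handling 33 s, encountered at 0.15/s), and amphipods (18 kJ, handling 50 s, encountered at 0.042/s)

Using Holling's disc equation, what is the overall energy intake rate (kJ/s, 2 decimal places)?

R = (0.15×19 + 0.042×18) / (1 + 0.15×33 + 0.042×50) = 3.606/8.05 = 0.448 kJ/s.

0.45 kJ/s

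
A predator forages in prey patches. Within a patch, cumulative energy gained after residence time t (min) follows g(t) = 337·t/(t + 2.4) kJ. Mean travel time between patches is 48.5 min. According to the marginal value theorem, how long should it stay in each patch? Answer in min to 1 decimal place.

10.8 min

By the marginal value theorem, leave when the instantaneous gain rate g'(t) equals the habitat-wide average g(t)/(T + t).
g'(t) = 337·2.4/(t + 2.4)². Setting 337·2.4/(t+2.4)² = 337t/[(t+2.4)(48.5+t)] gives 2.4(48.5+t) = t(t+2.4), so t² = 2.4×48.5 = 116.4.
t* = √116.4 = 10.79 min.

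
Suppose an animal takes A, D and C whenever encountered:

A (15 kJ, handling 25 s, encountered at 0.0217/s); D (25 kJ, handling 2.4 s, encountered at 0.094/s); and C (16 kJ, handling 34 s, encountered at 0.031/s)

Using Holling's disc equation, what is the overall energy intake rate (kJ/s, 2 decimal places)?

1.12 kJ/s

Energy encountered per unit search time: 0.0217×15 + 0.094×25 + 0.031×16 = 3.171 kJ/s.
Handling time per unit search time: 0.0217×25 + 0.094×2.4 + 0.031×34 = 1.822.
Rate = 3.171/(1 + 1.822) = 1.124 kJ/s.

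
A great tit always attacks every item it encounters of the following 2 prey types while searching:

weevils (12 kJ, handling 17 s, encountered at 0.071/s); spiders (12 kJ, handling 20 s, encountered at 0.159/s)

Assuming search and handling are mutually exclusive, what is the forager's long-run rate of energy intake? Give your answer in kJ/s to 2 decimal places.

R = Σλ_iE_i / (1 + Σλ_ih_i)
Numerator: 0.071×12 + 0.159×12 = 2.76
Denominator: 1 + 0.071×17 + 0.159×20 = 5.387
R = 2.76/5.387 = 0.5123 kJ/s

0.51 kJ/s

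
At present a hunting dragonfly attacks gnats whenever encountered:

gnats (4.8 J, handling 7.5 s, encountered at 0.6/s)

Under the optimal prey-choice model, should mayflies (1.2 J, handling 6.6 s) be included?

Intake rate on the current diet: R = (0.6×4.8) / (1 + 0.6×7.5) = 2.88/5.5 = 0.5236 J/s.
Profitability of mayflies: 1.2/6.6 = 0.1818 J/s.
0.1818 < 0.5236, so adding mayflies would lower the average — exclude it.

No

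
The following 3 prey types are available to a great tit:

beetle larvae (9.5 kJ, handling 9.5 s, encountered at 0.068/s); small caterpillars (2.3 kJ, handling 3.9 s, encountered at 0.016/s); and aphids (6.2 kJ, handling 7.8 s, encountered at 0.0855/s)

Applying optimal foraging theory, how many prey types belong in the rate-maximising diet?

Rank by E/h (kJ/s): beetle larvae 1, aphids 0.795, small caterpillars 0.59. Include each in turn until the next type's E/h falls below the running intake rate.
Rate on top 1: 0.3925. aphids: 0.795 > 0.3925 → include.
Rate on top 2: 0.5085. small caterpillars: 0.59 > 0.5085 → include.
Optimal diet: beetle larvae, aphids, small caterpillars — 3 of 3 types.

3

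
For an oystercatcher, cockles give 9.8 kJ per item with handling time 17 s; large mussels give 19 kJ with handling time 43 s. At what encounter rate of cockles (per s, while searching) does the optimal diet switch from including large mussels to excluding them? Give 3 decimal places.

0.193 per s

Drop large mussels once their profitability E₂/h₂ falls below the rate achievable on cockles alone: E₂/h₂ = λE₁/(1 + λh₁).
Solve for λ: λE₁h₂ = E₂(1 + λh₁) → λ(E₁h₂ − E₂h₁) = E₂ → λ = E₂/(E₁h₂ − E₂h₁).
λ = 19/(9.8×43 − 19×17) = 19/98.4 = 0.1931 per s.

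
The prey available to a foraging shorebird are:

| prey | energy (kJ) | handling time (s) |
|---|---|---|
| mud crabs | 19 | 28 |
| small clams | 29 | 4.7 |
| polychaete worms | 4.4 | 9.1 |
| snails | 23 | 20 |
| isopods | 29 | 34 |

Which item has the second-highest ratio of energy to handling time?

In descending order of E/h:
small clams: 29/4.7 = 6.17 kJ/s
snails: 23/20 = 1.15 kJ/s
isopods: 29/34 = 0.853 kJ/s
mud crabs: 19/28 = 0.679 kJ/s
polychaete worms: 4.4/9.1 = 0.484 kJ/s

snails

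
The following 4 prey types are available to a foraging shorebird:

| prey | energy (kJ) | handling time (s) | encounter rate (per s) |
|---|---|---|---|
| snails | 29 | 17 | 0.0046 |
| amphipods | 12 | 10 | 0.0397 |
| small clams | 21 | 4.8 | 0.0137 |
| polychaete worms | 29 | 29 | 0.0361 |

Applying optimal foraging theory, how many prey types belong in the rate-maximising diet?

Rank by E/h (kJ/s): small clams 4.38, snails 1.71, amphipods 1.2, polychaete worms 1. Include each in turn until the next type's E/h falls below the running intake rate.
Rate on top 1: 0.2699. snails: 1.71 > 0.2699 → include.
Rate on top 2: 0.3681. amphipods: 1.2 > 0.3681 → include.
Rate on top 3: 0.5824. polychaete worms: 1 > 0.5824 → include.
Optimal diet: small clams, snails, amphipods, polychaete worms — 4 of 4 types.

4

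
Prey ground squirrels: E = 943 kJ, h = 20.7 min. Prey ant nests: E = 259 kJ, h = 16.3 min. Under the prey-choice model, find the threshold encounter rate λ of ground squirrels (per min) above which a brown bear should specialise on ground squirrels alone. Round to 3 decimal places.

Drop ant nests once their profitability E₂/h₂ falls below the rate achievable on ground squirrels alone: E₂/h₂ = λE₁/(1 + λh₁).
Solve for λ: λE₁h₂ = E₂(1 + λh₁) → λ(E₁h₂ − E₂h₁) = E₂ → λ = E₂/(E₁h₂ − E₂h₁).
λ = 259/(943×16.3 − 259×20.7) = 259/1.001e+04 = 0.02588 per min.

0.026 per min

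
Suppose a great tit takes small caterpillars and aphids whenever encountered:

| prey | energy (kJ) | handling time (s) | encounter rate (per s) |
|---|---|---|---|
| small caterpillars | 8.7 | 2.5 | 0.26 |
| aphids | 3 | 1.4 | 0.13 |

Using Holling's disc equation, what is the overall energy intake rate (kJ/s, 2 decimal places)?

1.45 kJ/s

R = (0.26×8.7 + 0.13×3) / (1 + 0.26×2.5 + 0.13×1.4) = 2.652/1.832 = 1.448 kJ/s.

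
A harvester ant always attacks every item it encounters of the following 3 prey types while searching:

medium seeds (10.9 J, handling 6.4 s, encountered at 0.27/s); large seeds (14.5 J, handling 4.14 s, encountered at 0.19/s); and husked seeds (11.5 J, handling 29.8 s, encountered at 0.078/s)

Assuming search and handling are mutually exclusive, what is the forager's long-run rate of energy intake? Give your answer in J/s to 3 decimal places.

1.129 J/s

R = (0.27×10.9 + 0.19×14.5 + 0.078×11.5) / (1 + 0.27×6.4 + 0.19×4.14 + 0.078×29.8) = 6.595/5.839 = 1.129 J/s.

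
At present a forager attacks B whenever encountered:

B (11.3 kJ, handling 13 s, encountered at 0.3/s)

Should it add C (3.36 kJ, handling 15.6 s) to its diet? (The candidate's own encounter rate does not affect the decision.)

On B alone, R = ΣλE/(1+Σλh) = 3.39/4.9 = 0.6918 kJ/s.
Profitability of C: 3.36/15.6 = 0.2154 kJ/s.
0.2154 < 0.6918, so adding C would lower the average — exclude it.

No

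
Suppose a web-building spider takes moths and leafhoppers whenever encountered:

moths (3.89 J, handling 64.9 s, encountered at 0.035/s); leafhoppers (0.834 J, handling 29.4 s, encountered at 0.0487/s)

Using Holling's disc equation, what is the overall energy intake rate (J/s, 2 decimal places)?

Energy encountered per unit search time: 0.035×3.89 + 0.0487×0.834 = 0.1768 J/s.
Handling time per unit search time: 0.035×64.9 + 0.0487×29.4 = 3.703.
Rate = 0.1768/(1 + 3.703) = 0.03758 J/s.

0.04 J/s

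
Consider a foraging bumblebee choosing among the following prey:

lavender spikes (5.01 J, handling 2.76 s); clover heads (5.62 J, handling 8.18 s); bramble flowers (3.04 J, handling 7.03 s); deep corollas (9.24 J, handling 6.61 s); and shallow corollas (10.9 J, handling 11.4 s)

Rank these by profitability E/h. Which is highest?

In descending order of E/h:
lavender spikes: 5.01/2.76 = 1.82 J/s
deep corollas: 9.24/6.61 = 1.4 J/s
shallow corollas: 10.9/11.4 = 0.956 J/s
clover heads: 5.62/8.18 = 0.687 J/s
bramble flowers: 3.04/7.03 = 0.432 J/s

lavender spikes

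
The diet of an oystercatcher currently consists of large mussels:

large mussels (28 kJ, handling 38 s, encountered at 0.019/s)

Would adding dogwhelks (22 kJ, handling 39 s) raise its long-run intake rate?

Intake rate on the current diet: R = (0.019×28) / (1 + 0.019×38) = 0.532/1.722 = 0.3089 kJ/s.
Profitability of dogwhelks: 22/39 = 0.5641 kJ/s.
0.5641 > 0.3089, so adding dogwhelks raises the average — include it.

Yes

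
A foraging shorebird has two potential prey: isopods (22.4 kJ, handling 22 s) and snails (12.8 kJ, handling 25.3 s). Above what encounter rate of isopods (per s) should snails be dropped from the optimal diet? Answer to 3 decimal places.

0.045 per s

Drop snails once their profitability E₂/h₂ falls below the rate achievable on isopods alone: E₂/h₂ = λE₁/(1 + λh₁).
Solve for λ: λE₁h₂ = E₂(1 + λh₁) → λ(E₁h₂ − E₂h₁) = E₂ → λ = E₂/(E₁h₂ − E₂h₁).
λ = 12.8/(22.4×25.3 − 12.8×22) = 12.8/285.1 = 0.04489 per s.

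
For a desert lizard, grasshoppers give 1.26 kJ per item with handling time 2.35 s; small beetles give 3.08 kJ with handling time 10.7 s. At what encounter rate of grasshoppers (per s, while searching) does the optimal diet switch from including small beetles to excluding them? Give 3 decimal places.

0.493 per s

The zero-one rule: include small beetles iff E₂/h₂ > λE₁/(1+λh₁). Equality gives the switch point.
λE₁h₂ = E₂ + λE₂h₁ ⇒ λ = E₂/(E₁h₂ − E₂h₁) = 3.08/(13.48 − 7.238) = 0.4933 per s.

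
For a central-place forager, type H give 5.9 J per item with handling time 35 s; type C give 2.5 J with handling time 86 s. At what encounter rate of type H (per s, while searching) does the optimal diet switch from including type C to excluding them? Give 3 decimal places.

0.006 per s

The zero-one rule: include type C iff E₂/h₂ > λE₁/(1+λh₁). Equality gives the switch point.
λE₁h₂ = E₂ + λE₂h₁ ⇒ λ = E₂/(E₁h₂ − E₂h₁) = 2.5/(507.4 − 87.5) = 0.005954 per s.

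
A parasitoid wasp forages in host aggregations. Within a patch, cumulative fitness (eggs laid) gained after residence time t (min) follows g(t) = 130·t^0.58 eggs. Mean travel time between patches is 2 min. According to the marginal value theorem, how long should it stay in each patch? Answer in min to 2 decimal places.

Optimal t* satisfies g'(t*) = g(t*)/(T + t*).
g'(t) = 0.58·130·t^-0.42. Setting 0.58·130·t^-0.42 = 130·t^0.58/(2+t) gives 0.58(2+t) = t, so 0.42·t = 0.58×2.
t* = 0.58×2/0.42 = 2.762 min.

2.76 min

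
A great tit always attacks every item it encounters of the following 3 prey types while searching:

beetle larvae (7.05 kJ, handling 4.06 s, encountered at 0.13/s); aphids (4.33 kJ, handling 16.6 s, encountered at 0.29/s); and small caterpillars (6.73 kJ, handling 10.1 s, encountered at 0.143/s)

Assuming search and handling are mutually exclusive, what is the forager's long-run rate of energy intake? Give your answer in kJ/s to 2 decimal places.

0.40 kJ/s

Energy encountered per unit search time: 0.13×7.05 + 0.29×4.33 + 0.143×6.73 = 3.135 kJ/s.
Handling time per unit search time: 0.13×4.06 + 0.29×16.6 + 0.143×10.1 = 6.786.
Rate = 3.135/(1 + 6.786) = 0.4026 kJ/s.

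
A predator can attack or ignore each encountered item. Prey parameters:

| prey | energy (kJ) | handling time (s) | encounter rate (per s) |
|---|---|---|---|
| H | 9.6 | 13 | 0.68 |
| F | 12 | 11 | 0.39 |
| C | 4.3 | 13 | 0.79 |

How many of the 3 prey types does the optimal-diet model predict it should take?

1

Rank by E/h (kJ/s): F 1.09, H 0.738, C 0.331. Include each in turn until the next type's E/h falls below the running intake rate.
Rate on top 1: 0.8847. H: 0.738 < 0.8847 → exclude; stop.
Optimal diet: F — 1 of 3 types.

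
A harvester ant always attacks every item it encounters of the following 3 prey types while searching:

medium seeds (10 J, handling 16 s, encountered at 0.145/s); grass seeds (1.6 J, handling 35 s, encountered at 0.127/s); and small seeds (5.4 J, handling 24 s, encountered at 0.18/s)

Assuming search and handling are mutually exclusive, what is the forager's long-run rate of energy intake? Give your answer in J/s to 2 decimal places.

0.22 J/s

R = Σλ_iE_i / (1 + Σλ_ih_i)
Numerator: 0.145×10 + 0.127×1.6 + 0.18×5.4 = 2.625
Denominator: 1 + 0.145×16 + 0.127×35 + 0.18×24 = 12.09
R = 2.625/12.09 = 0.2172 J/s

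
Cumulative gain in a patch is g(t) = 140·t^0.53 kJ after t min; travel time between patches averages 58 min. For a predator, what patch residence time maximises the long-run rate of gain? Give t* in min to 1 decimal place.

65.4 min

By the marginal value theorem, leave when the instantaneous gain rate g'(t) equals the habitat-wide average g(t)/(T + t).
g'(t) = 0.53·140·t^-0.47. Setting 0.53·140·t^-0.47 = 140·t^0.53/(58+t) gives 0.53(58+t) = t, so 0.47·t = 0.53×58.
t* = 0.53×58/0.47 = 65.4 min.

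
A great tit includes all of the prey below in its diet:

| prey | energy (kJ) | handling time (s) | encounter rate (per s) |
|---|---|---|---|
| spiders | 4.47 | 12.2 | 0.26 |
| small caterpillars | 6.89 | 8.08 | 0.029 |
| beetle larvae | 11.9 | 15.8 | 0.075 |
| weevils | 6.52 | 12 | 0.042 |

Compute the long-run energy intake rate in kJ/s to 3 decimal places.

Energy encountered per unit search time: 0.26×4.47 + 0.029×6.89 + 0.075×11.9 + 0.042×6.52 = 2.528 kJ/s.
Handling time per unit search time: 0.26×12.2 + 0.029×8.08 + 0.075×15.8 + 0.042×12 = 5.095.
Rate = 2.528/(1 + 5.095) = 0.4148 kJ/s.

0.415 kJ/s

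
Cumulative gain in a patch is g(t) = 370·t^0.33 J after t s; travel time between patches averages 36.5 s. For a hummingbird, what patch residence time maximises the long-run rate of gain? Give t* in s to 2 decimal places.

17.98 s

Optimal t* satisfies g'(t*) = g(t*)/(T + t*).
g'(t) = 0.33·370·t^-0.67. Setting 0.33·370·t^-0.67 = 370·t^0.33/(36.5+t) gives 0.33(36.5+t) = t, so 0.67·t = 0.33×36.5.
t* = 0.33×36.5/0.67 = 17.98 s.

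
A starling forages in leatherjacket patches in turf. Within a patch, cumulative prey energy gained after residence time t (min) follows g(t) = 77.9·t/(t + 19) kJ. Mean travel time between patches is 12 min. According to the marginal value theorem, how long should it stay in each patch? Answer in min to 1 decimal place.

15.1 min

By the marginal value theorem, leave when the instantaneous gain rate g'(t) equals the habitat-wide average g(t)/(T + t).
g'(t) = 77.9·19/(t + 19)². Setting 77.9·19/(t+19)² = 77.9t/[(t+19)(12+t)] gives 19(12+t) = t(t+19), so t² = 19×12 = 228.
t* = √228 = 15.1 min.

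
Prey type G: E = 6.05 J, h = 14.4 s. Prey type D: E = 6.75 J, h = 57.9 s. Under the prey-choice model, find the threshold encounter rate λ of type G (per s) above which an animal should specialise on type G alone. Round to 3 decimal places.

0.027 per s

At the threshold, the rate on type G alone equals the profitability of type D: λ·6.05/(1 + λ·14.4) = 6.75/57.9 = 0.1166.
Rearranging, λ(6.05 − 0.1166×14.4) = 0.1166, so λ = 0.1166/4.371 = 0.02667 per s.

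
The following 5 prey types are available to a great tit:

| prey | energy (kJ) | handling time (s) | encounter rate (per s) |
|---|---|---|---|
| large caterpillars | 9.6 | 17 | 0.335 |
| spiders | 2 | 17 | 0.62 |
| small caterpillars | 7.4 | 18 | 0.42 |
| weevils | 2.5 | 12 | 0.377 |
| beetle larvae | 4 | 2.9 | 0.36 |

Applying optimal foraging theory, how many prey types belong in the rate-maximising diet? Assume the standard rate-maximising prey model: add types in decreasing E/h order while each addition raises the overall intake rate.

1

E/h in descending order: beetle larvae 1.38, large caterpillars 0.565, small caterpillars 0.411, weevils 0.208, spiders 0.118 kJ/s. The optimal diet is the largest prefix of this list for which every included type satisfies E_i/h_i > R on the types above it.
Rate on top 1: 0.7045. large caterpillars: 0.565 < 0.7045 → exclude; stop.
Optimal diet: beetle larvae — 1 of 5 types.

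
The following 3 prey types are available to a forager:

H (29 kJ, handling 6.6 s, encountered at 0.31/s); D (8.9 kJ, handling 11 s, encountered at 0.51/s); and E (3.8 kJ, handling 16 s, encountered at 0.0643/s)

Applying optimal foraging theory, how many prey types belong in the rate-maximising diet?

1

E/h in descending order: H 4.39, D 0.809, E 0.237 kJ/s. The optimal diet is the largest prefix of this list for which every included type satisfies E_i/h_i > R on the types above it.
Rate on top 1: 2.951. D: 0.809 < 2.951 → exclude; stop.
Optimal diet: H — 1 of 3 types.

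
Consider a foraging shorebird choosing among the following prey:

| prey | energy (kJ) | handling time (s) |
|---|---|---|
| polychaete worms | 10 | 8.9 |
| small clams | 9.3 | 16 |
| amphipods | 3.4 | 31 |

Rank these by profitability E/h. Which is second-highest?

small clams

Profitability E/h (kJ/s): polychaete worms = 10/8.9 = 1.12, small clams = 9.3/16 = 0.581, amphipods = 3.4/31 = 0.11.
Ranked: polychaete worms > small clams > amphipods.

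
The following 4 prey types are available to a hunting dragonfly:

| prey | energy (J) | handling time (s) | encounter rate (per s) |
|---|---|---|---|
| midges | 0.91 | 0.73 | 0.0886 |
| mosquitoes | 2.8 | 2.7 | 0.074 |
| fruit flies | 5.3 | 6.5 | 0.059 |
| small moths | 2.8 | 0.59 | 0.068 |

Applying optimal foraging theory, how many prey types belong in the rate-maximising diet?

Profitabilities (E/h, J/s): small moths 4.75, midges 1.25, mosquitoes 1.04, fruit flies 0.815. Add prey in this order while the next type's profitability exceeds the intake rate on those already taken.
Rate on top 1: 0.1831. midges: 1.25 > 0.1831 → include.
Rate on top 2: 0.2453. mosquitoes: 1.04 > 0.2453 → include.
Rate on top 3: 0.3666. fruit flies: 0.815 > 0.3666 → include.
Optimal diet: small moths, midges, mosquitoes, fruit flies — 4 of 4 types.

4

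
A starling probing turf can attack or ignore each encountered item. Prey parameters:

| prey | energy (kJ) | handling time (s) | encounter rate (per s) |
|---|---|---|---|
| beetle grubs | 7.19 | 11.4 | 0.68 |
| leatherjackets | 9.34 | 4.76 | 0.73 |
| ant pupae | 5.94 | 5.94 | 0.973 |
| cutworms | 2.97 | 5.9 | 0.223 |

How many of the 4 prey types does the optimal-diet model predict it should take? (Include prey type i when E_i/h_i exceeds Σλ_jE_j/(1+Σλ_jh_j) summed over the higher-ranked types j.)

1

E/h in descending order: leatherjackets 1.96, ant pupae 1, beetle grubs 0.631, cutworms 0.503 kJ/s. The optimal diet is the largest prefix of this list for which every included type satisfies E_i/h_i > R on the types above it.
Rate on top 1: 1.524. ant pupae: 1 < 1.524 → exclude; stop.
Optimal diet: leatherjackets — 1 of 4 types.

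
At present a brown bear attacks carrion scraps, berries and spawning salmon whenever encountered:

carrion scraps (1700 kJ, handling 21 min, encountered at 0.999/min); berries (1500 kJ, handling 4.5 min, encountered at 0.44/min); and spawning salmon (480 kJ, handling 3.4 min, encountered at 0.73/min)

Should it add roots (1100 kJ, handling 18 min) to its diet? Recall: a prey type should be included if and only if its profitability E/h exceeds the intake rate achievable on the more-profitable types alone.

Current rate: (0.999×1700 + 0.44×1500 + 0.73×480)/(1 + 0.999×21 + 0.44×4.5 + 0.73×3.4) = 102.4 kJ/min.
roots: E/h = 1100/18 = 61.11 kJ/min.
Since 61.11 < R, time spent handling roots is better spent searching.

No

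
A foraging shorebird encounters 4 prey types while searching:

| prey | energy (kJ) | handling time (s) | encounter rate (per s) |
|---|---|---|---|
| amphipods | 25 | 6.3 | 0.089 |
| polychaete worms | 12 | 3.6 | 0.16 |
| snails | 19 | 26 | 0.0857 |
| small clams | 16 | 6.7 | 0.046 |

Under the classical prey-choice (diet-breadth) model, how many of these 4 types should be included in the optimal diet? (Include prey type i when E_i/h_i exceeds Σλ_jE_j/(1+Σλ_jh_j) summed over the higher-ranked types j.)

E/h in descending order: amphipods 3.97, polychaete worms 3.33, small clams 2.39, snails 0.731 kJ/s. The optimal diet is the largest prefix of this list for which every included type satisfies E_i/h_i > R on the types above it.
Rate on top 1: 1.426. polychaete worms: 3.33 > 1.426 → include.
Rate on top 2: 1.94. small clams: 2.39 > 1.94 → include.
Rate on top 3: 1.996. snails: 0.731 < 1.996 → exclude; stop.
Optimal diet: amphipods, polychaete worms, small clams — 3 of 4 types.

3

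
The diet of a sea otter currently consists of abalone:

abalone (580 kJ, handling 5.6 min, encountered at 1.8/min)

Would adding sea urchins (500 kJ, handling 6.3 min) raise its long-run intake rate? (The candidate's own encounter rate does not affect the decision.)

Current rate: (1.8×580)/(1 + 1.8×5.6) = 94.22 kJ/min.
Profitability of sea urchins: 500/6.3 = 79.37 kJ/min.
Since 79.37 < R, time spent handling sea urchins is better spent searching.

No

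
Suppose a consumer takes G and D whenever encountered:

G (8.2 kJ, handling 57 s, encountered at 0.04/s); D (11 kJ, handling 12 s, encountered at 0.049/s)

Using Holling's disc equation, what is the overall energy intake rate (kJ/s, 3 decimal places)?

0.224 kJ/s

R = (0.04×8.2 + 0.049×11) / (1 + 0.04×57 + 0.049×12) = 0.867/3.868 = 0.2241 kJ/s.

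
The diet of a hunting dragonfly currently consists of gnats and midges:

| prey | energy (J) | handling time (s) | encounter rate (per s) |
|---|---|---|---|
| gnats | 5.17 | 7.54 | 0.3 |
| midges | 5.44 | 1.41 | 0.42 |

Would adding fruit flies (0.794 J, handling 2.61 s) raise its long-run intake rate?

Intake rate on the current diet: R = (0.3×5.17 + 0.42×5.44) / (1 + 0.3×7.54 + 0.42×1.41) = 3.836/3.854 = 0.9952 J/s.
fruit flies: E/h = 0.794/2.61 = 0.3042 J/s.
0.3042 < 0.9952, so adding fruit flies would lower the average — exclude it.

No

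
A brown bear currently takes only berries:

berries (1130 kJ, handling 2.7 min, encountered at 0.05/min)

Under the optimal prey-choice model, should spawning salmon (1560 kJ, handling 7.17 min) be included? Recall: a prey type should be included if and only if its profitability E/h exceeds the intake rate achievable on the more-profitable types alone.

Current rate: (0.05×1130)/(1 + 0.05×2.7) = 49.78 kJ/min.
spawning salmon: E/h = 1560/7.17 = 217.6 kJ/min.
217.6 > 49.78, so adding spawning salmon raises the average — include it.

Yes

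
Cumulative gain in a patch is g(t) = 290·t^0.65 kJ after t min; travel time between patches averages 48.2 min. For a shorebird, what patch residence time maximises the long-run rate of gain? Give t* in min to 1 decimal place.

Optimal t* satisfies g'(t*) = g(t*)/(T + t*).
g'(t) = 0.65·290·t^-0.35. Setting 0.65·290·t^-0.35 = 290·t^0.65/(48.2+t) gives 0.65(48.2+t) = t, so 0.35·t = 0.65×48.2.
t* = 0.65×48.2/0.35 = 89.51 min.

89.5 min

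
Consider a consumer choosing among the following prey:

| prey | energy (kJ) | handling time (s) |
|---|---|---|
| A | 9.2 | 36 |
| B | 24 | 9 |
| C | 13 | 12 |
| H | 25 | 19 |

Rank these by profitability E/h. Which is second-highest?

H

Profitability E/h (kJ/s): A = 9.2/36 = 0.256, B = 24/9 = 2.67, C = 13/12 = 1.08, H = 25/19 = 1.32.
Ranked: B > H > C > A.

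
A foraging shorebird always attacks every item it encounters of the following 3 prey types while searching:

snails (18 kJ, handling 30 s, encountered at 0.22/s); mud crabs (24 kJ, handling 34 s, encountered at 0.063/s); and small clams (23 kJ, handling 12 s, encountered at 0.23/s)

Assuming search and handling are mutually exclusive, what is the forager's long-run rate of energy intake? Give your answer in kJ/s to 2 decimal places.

0.86 kJ/s

R = (0.22×18 + 0.063×24 + 0.23×23) / (1 + 0.22×30 + 0.063×34 + 0.23×12) = 10.76/12.5 = 0.8608 kJ/s.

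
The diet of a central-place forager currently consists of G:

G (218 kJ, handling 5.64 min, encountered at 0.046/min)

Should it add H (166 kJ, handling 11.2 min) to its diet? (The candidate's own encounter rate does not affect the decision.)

On G alone, R = ΣλE/(1+Σλh) = 10.03/1.259 = 7.962 kJ/min.
Profitability of H: 166/11.2 = 14.82 kJ/min.
Since 14.82 > R, including H increases the long-run rate.

Yes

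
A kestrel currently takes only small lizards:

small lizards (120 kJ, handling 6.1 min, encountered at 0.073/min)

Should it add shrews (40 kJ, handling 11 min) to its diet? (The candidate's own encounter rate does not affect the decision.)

On small lizards alone, R = ΣλE/(1+Σλh) = 8.76/1.445 = 6.061 kJ/min.
shrews: E/h = 40/11 = 3.636 kJ/min.
3.636 < 6.061, so adding shrews would lower the average — exclude it.

No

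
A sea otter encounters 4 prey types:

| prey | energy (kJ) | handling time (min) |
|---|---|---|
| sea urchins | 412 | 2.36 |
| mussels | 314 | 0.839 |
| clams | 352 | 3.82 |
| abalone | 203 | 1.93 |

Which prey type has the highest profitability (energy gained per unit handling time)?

mussels

In descending order of E/h:
mussels: 314/0.839 = 374 kJ/min
sea urchins: 412/2.36 = 175 kJ/min
abalone: 203/1.93 = 105 kJ/min
clams: 352/3.82 = 92.1 kJ/min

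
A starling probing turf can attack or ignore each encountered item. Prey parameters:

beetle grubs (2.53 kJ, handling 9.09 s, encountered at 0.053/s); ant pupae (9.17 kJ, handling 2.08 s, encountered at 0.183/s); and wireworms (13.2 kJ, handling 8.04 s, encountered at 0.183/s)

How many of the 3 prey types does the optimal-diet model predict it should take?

2

Rank by E/h (kJ/s): ant pupae 4.41, wireworms 1.64, beetle grubs 0.278. Include each in turn until the next type's E/h falls below the running intake rate.
Rate on top 1: 1.215. wireworms: 1.64 > 1.215 → include.
Rate on top 2: 1.435. beetle grubs: 0.278 < 1.435 → exclude; stop.
Optimal diet: ant pupae, wireworms — 2 of 3 types.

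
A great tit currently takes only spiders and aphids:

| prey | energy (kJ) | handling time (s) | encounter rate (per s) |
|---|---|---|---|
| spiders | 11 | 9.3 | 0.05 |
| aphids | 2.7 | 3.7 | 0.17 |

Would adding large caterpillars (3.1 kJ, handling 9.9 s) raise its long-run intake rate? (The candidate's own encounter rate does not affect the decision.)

Intake rate on the current diet: R = (0.05×11 + 0.17×2.7) / (1 + 0.05×9.3 + 0.17×3.7) = 1.009/2.094 = 0.4819 kJ/s.
Profitability of large caterpillars: 3.1/9.9 = 0.3131 kJ/s.
Since 0.3131 < R, time spent handling large caterpillars is better spent searching.

No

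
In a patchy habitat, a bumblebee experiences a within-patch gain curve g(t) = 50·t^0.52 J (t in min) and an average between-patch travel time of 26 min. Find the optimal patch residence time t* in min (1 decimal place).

By the marginal value theorem, leave when the instantaneous gain rate g'(t) equals the habitat-wide average g(t)/(T + t).
g'(t) = 0.52·50·t^-0.48. Setting 0.52·50·t^-0.48 = 50·t^0.52/(26+t) gives 0.52(26+t) = t, so 0.48·t = 0.52×26.
t* = 0.52×26/0.48 = 28.17 min.

28.2 min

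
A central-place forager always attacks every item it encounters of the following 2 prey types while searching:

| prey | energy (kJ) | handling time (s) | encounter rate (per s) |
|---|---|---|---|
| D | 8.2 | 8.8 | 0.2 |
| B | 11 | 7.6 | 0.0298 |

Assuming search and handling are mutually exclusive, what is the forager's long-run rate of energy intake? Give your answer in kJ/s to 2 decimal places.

0.66 kJ/s

Energy encountered per unit search time: 0.2×8.2 + 0.0298×11 = 1.968 kJ/s.
Handling time per unit search time: 0.2×8.8 + 0.0298×7.6 = 1.986.
Rate = 1.968/(1 + 1.986) = 0.6589 kJ/s.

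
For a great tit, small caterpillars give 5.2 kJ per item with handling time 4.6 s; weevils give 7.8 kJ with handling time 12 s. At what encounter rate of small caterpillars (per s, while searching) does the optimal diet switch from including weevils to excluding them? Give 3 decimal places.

0.294 per s

At the threshold, the rate on small caterpillars alone equals the profitability of weevils: λ·5.2/(1 + λ·4.6) = 7.8/12 = 0.65.
Rearranging, λ(5.2 − 0.65×4.6) = 0.65, so λ = 0.65/2.21 = 0.2941 per s.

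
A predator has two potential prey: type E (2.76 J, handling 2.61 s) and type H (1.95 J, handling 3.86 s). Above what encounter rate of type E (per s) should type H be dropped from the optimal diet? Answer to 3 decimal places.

0.350 per s

The zero-one rule: include type H iff E₂/h₂ > λE₁/(1+λh₁). Equality gives the switch point.
λE₁h₂ = E₂ + λE₂h₁ ⇒ λ = E₂/(E₁h₂ − E₂h₁) = 1.95/(10.65 − 5.089) = 0.3505 per s.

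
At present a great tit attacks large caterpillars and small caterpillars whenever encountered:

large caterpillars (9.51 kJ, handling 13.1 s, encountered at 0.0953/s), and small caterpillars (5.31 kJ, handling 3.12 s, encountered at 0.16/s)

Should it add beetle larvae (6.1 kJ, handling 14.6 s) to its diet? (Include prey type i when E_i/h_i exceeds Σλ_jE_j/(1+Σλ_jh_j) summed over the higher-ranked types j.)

Current rate: (0.0953×9.51 + 0.16×5.31)/(1 + 0.0953×13.1 + 0.16×3.12) = 0.6391 kJ/s.
Profitability of beetle larvae: 6.1/14.6 = 0.4178 kJ/s.
0.4178 < 0.6391, so adding beetle larvae would lower the average — exclude it.

No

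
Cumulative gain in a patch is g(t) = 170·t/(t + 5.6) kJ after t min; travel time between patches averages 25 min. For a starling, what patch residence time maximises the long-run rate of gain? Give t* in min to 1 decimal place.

By the marginal value theorem, leave when the instantaneous gain rate g'(t) equals the habitat-wide average g(t)/(T + t).
g'(t) = 170·5.6/(t + 5.6)². Setting 170·5.6/(t+5.6)² = 170t/[(t+5.6)(25+t)] gives 5.6(25+t) = t(t+5.6), so t² = 5.6×25 = 140.
t* = √140 = 11.83 min.

11.8 min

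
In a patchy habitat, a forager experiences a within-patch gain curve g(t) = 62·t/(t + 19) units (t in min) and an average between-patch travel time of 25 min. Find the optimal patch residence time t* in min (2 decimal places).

Optimal t* satisfies g'(t*) = g(t*)/(T + t*).
g'(t) = 62·19/(t + 19)². Setting 62·19/(t+19)² = 62t/[(t+19)(25+t)] gives 19(25+t) = t(t+19), so t² = 19×25 = 475.
t* = √475 = 21.79 min.

21.79 min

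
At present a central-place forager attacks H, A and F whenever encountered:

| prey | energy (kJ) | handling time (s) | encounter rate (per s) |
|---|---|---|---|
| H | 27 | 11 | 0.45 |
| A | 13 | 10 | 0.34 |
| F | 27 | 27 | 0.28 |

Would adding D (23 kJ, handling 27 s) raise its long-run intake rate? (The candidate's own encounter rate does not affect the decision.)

No

Intake rate on the current diet: R = (0.45×27 + 0.34×13 + 0.28×27) / (1 + 0.45×11 + 0.34×10 + 0.28×27) = 24.13/16.91 = 1.427 kJ/s.
Profitability of D: 23/27 = 0.8519 kJ/s.
0.8519 < 1.427, so adding D would lower the average — exclude it.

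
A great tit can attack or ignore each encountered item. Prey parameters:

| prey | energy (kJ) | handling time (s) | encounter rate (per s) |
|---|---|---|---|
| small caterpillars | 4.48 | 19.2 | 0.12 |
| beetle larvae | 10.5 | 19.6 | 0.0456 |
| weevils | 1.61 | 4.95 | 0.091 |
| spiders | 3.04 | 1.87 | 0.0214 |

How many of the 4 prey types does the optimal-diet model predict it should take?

3

E/h in descending order: spiders 1.63, beetle larvae 0.536, weevils 0.325, small caterpillars 0.233 kJ/s. The optimal diet is the largest prefix of this list for which every included type satisfies E_i/h_i > R on the types above it.
Rate on top 1: 0.06255. beetle larvae: 0.536 > 0.06255 → include.
Rate on top 2: 0.2812. weevils: 0.325 > 0.2812 → include.
Rate on top 3: 0.2896. small caterpillars: 0.233 < 0.2896 → exclude; stop.
Optimal diet: spiders, beetle larvae, weevils — 3 of 4 types.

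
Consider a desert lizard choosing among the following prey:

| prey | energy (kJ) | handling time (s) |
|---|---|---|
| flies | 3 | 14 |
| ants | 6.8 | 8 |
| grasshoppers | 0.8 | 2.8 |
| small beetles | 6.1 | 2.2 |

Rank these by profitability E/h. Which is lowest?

flies

In descending order of E/h:
small beetles: 6.1/2.2 = 2.77 kJ/s
ants: 6.8/8 = 0.85 kJ/s
grasshoppers: 0.8/2.8 = 0.286 kJ/s
flies: 3/14 = 0.214 kJ/s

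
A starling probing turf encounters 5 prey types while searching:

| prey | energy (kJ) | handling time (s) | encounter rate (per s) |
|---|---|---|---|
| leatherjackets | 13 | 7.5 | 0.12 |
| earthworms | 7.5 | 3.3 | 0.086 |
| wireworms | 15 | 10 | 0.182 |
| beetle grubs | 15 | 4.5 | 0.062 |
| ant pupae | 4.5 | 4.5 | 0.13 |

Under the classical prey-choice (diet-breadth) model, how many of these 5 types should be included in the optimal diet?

4

Rank by E/h (kJ/s): beetle grubs 3.33, earthworms 2.27, leatherjackets 1.73, wireworms 1.5, ant pupae 1. Include each in turn until the next type's E/h falls below the running intake rate.
Rate on top 1: 0.7271. earthworms: 2.27 > 0.7271 → include.
Rate on top 2: 1.008. leatherjackets: 1.73 > 1.008 → include.
Rate on top 3: 1.273. wireworms: 1.5 > 1.273 → include.
Rate on top 4: 1.369. ant pupae: 1 < 1.369 → exclude; stop.
Optimal diet: beetle grubs, earthworms, leatherjackets, wireworms — 4 of 5 types.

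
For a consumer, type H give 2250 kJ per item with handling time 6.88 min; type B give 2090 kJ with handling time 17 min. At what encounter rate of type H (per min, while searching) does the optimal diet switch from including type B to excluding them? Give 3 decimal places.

0.088 per min

The zero-one rule: include type B iff E₂/h₂ > λE₁/(1+λh₁). Equality gives the switch point.
λE₁h₂ = E₂ + λE₂h₁ ⇒ λ = E₂/(E₁h₂ − E₂h₁) = 2090/(3.825e+04 − 1.438e+04) = 0.08755 per min.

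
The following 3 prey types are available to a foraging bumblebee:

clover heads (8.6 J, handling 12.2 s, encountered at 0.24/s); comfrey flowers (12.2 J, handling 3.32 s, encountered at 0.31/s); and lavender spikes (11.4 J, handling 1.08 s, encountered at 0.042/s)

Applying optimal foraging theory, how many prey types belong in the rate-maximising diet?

2

Profitabilities (E/h, J/s): lavender spikes 10.6, comfrey flowers 3.67, clover heads 0.705. Add prey in this order while the next type's profitability exceeds the intake rate on those already taken.
Rate on top 1: 0.458. comfrey flowers: 3.67 > 0.458 → include.
Rate on top 2: 2.054. clover heads: 0.705 < 2.054 → exclude; stop.
Optimal diet: lavender spikes, comfrey flowers — 2 of 3 types.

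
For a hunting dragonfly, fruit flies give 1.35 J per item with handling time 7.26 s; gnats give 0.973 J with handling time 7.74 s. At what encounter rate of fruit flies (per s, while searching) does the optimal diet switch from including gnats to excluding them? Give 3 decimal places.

Drop gnats once their profitability E₂/h₂ falls below the rate achievable on fruit flies alone: E₂/h₂ = λE₁/(1 + λh₁).
Solve for λ: λE₁h₂ = E₂(1 + λh₁) → λ(E₁h₂ − E₂h₁) = E₂ → λ = E₂/(E₁h₂ − E₂h₁).
λ = 0.973/(1.35×7.74 − 0.973×7.26) = 0.973/3.385 = 0.2874 per s.

0.287 per s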